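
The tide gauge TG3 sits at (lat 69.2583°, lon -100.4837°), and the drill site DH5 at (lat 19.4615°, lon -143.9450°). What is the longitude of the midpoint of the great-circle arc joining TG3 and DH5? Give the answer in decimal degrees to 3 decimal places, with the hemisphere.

132.469°W

Bx = cos φ₂ cos Δλ = 0.684369,  By = cos φ₂ sin Δλ = -0.648564
φₘ = atan2(sin φ₁ + sin φ₂, √((cos φ₁ + Bx)² + By²)) = 46.01019°
λₘ = λ₁ + atan2(By, cos φ₁ + Bx) = -132.46869°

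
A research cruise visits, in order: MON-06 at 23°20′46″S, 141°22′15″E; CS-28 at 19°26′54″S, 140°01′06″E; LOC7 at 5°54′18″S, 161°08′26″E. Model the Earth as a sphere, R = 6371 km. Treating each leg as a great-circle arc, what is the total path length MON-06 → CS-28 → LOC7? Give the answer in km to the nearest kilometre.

3192 km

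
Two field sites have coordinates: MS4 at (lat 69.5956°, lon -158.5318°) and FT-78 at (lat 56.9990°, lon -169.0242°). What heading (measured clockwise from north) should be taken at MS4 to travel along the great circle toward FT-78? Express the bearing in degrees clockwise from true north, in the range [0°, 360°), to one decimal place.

205.3°

Δλ = -10.4924°
y = sin Δλ · cos φ₂ = -0.099184
x = cos φ₁ sin φ₂ − sin φ₁ cos φ₂ cos Δλ = -0.209550
θ = atan2(y, x) = -154.6708° → 205.3292° (mod 360°)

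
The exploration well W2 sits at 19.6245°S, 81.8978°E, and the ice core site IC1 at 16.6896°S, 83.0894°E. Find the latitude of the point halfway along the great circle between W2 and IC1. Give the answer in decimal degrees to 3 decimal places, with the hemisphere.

18.158°S

Bx = cos φ₂ cos Δλ = 0.957667,  By = cos φ₂ sin Δλ = 0.019920
φₘ = atan2(sin φ₁ + sin φ₂, √((cos φ₁ + Bx)² + By²)) = -18.15797°
λₘ = λ₁ + atan2(By, cos φ₁ + Bx) = 82.49861°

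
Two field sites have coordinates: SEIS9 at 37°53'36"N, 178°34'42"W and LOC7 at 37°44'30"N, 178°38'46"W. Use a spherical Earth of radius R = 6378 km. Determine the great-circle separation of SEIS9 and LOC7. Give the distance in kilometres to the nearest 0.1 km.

17.9 km

SEIS9: φ = +37.89333°, λ = -178.57833°
LOC7: φ = +37.74167°, λ = -178.64611°
Δφ = -0.1517°,  Δλ = -0.0678°
a = sin²(Δφ/2) + cos φ₁ cos φ₂ sin²(Δλ/2) = 0.000002
c = 2·arcsin(√a) = 0.002807 rad = 0.1608°
d = R·c = 6378 × 0.002807 = 17.9 km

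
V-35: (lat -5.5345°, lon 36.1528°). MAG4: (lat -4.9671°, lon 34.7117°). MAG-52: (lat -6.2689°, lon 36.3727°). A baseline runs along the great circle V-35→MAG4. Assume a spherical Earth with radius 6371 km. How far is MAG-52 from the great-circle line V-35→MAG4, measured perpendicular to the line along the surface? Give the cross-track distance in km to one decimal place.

67.1 km

δ₁₃ = central angle V-35→MAG-52 = 0.013374 rad  (haversine)
θ₁₃ = bearing V-35→MAG-52 = 163.425°,  θ₁₂ = bearing V-35→MAG4 = 291.506°
dₓₜ = R·arcsin(sin δ₁₃ · sin(θ₁₃ − θ₁₂)) = 6371·arcsin(0.01337·sin(-128.081°)) = -67.069 km
|dₓₜ| = 67.069 km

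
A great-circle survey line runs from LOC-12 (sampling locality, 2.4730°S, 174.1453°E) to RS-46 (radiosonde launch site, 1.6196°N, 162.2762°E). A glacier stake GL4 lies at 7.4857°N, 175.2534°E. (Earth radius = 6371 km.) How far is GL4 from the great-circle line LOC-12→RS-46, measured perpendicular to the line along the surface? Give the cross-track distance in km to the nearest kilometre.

δ₁₃ = central angle LOC-12→GL4 = 0.174880 rad  (haversine)
θ₁₃ = bearing LOC-12→GL4 = 6.327°,  θ₁₂ = bearing LOC-12→RS-46 = 288.914°
dₓₜ = R·arcsin(sin δ₁₃ · sin(θ₁₃ − θ₁₂)) = 6371·arcsin(0.17399·sin(-282.587°)) = 1087.117 km
|dₓₜ| = 1087.117 km

1087 km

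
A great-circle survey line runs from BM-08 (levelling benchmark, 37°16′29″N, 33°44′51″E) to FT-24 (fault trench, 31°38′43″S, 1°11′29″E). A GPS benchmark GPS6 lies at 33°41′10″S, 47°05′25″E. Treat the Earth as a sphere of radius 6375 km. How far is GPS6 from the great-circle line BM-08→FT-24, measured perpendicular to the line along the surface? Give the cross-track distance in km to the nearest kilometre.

BM-08: φ = +37.27472°, λ = +33.74750°
FT-24: φ = -31.64528°, λ = +1.19139°
GPS6: φ = -33.68611°, λ = +47.09028°
δ₁₃ = central angle BM-08→GPS6 = 1.257347 rad  (haversine)
θ₁₃ = bearing BM-08→GPS6 = 168.354°,  θ₁₂ = bearing BM-08→FT-24 = 208.265°
dₓₜ = R·arcsin(sin δ₁₃ · sin(θ₁₃ − θ₁₂)) = 6375·arcsin(0.95128·sin(-39.911°)) = -4185.049 km
|dₓₜ| = 4185.049 km

4185 km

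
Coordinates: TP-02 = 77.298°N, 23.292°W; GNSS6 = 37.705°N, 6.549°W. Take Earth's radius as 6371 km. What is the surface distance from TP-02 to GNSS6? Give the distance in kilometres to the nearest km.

4476 km

Δφ = -39.5930°,  Δλ = 16.7430°
a = sin²(Δφ/2) + cos φ₁ cos φ₂ sin²(Δλ/2) = 0.118392
c = 2·arcsin(√a) = 0.702520 rad = 40.2514°
d = R·c = 6371 × 0.702520 = 4475.8 km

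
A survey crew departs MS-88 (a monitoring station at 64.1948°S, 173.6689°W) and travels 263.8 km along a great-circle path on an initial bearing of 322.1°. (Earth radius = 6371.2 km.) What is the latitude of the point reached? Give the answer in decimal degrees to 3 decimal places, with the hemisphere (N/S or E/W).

62.287°S

δ = d/R = 263.8/6371.2 = 0.041405 rad
φ₂ = arcsin(sin φ₁ cos δ + cos φ₁ sin δ cos θ)
   = arcsin(-0.90028·0.99914 + 0.43531·0.04139·0.78908) = -62.28713°
λ₂ = λ₁ + atan2(sin θ sin δ cos φ₁, cos δ − sin φ₁ sin φ₂) = -176.80325°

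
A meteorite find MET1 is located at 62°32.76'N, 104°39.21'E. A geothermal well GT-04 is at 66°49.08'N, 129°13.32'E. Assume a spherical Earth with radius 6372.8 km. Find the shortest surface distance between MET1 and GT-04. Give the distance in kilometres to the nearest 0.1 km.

MET1: φ = +62.54600°, λ = +104.65350°
GT-04: φ = +66.81800°, λ = +129.22200°
Δφ = 4.2720°,  Δλ = 24.5685°
a = sin²(Δφ/2) + cos φ₁ cos φ₂ sin²(Δλ/2) = 0.009605
c = 2·arcsin(√a) = 0.196322 rad = 11.2484°
d = R·c = 6372.8 × 0.196322 = 1251.1 km

1251.1 km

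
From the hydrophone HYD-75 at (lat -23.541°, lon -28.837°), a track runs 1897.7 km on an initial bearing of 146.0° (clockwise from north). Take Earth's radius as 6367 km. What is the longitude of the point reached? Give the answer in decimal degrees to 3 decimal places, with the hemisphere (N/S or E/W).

16.935°W

δ = d/R = 1897.7/6367 = 0.298052 rad
φ₂ = arcsin(sin φ₁ cos δ + cos φ₁ sin δ cos θ)
   = arcsin(-0.39941·0.95591 + 0.91677·0.29366·-0.82904) = -37.22800°
λ₂ = λ₁ + atan2(sin θ sin δ cos φ₁, cos δ − sin φ₁ sin φ₂) = -16.93515°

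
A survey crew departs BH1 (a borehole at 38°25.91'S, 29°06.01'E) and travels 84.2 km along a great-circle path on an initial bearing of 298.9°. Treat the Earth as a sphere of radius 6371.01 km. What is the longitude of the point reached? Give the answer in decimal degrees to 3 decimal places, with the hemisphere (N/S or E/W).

28.258°E

BH1: φ = -38.43183°, λ = +29.10017°
δ = d/R = 84.2/6371.01 = 0.013216 rad
φ₂ = arcsin(sin φ₁ cos δ + cos φ₁ sin δ cos θ)
   = arcsin(-0.62158·0.99991 + 0.78335·0.01322·0.48328) = -38.06286°
λ₂ = λ₁ + atan2(sin θ sin δ cos φ₁, cos δ − sin φ₁ sin φ₂) = 28.25817°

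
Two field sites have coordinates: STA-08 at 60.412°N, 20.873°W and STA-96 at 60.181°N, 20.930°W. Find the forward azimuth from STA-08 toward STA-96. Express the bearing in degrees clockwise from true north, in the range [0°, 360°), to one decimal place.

Δλ = -0.0570°
y = sin Δλ · cos φ₂ = -0.000495
x = cos φ₁ sin φ₂ − sin φ₁ cos φ₂ cos Δλ = -0.004031
θ = atan2(y, x) = -173.0043° → 186.9957° (mod 360°)

187.0°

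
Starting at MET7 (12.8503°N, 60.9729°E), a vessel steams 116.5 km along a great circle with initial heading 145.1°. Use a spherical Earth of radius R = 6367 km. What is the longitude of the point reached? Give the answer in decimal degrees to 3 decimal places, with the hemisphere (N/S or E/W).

61.586°E

δ = d/R = 116.5/6367 = 0.018297 rad
φ₂ = arcsin(sin φ₁ cos δ + cos φ₁ sin δ cos θ)
   = arcsin(0.22240·0.99983 + 0.97495·0.01830·-0.82015) = 11.98978°
λ₂ = λ₁ + atan2(sin θ sin δ cos φ₁, cos δ − sin φ₁ sin φ₂) = 61.58607°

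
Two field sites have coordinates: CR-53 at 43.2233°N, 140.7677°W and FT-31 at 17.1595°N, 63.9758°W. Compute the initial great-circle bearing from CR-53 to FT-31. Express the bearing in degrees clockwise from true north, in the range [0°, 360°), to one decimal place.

Δλ = 76.7919°
y = sin Δλ · cos φ₂ = 0.930211
x = cos φ₁ sin φ₂ − sin φ₁ cos φ₂ cos Δλ = 0.065474
θ = atan2(y, x) = 85.9738° → 85.9738° (mod 360°)

86.0°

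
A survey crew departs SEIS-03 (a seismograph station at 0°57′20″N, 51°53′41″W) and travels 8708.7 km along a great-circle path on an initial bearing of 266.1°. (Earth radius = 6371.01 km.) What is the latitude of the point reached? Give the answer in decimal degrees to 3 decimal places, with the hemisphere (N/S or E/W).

3.625°S

SEIS-03: φ = +0.95556°, λ = -51.89472°
δ = d/R = 8708.7/6371.01 = 1.366926 rad
φ₂ = arcsin(sin φ₁ cos δ + cos φ₁ sin δ cos θ)
   = arcsin(0.01668·0.20246 + 0.99986·0.97929·-0.06802) = -3.62472°
λ₂ = λ₁ + atan2(sin θ sin δ cos φ₁, cos δ − sin φ₁ sin φ₂) = -130.12659°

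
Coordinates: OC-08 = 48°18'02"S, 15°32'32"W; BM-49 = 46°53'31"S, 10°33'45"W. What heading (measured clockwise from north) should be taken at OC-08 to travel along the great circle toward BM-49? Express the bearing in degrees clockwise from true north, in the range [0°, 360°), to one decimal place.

OC-08: φ = -48.30056°, λ = -15.54222°
BM-49: φ = -46.89194°, λ = -10.56250°
Δλ = 4.9797°
y = sin Δλ · cos φ₂ = 0.059319
x = cos φ₁ sin φ₂ − sin φ₁ cos φ₂ cos Δλ = 0.022657
θ = atan2(y, x) = 69.0960° → 69.0960° (mod 360°)

69.1°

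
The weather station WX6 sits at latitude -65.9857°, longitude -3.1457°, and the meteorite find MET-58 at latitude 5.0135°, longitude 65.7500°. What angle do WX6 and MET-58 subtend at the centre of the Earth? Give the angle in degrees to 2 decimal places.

86.21°

Δφ = 70.9992°,  Δλ = 68.8957°
a = sin²(Δφ/2) + cos φ₁ cos φ₂ sin²(Δλ/2) = 0.466926
c = 2·arcsin(√a) = 1.504600 rad = 86.2073°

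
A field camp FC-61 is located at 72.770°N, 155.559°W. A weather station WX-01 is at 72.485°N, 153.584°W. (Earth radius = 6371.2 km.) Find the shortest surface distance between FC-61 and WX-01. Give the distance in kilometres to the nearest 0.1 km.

Δφ = -0.2850°,  Δλ = 1.9750°
a = sin²(Δφ/2) + cos φ₁ cos φ₂ sin²(Δλ/2) = 0.000033
c = 2·arcsin(√a) = 0.011430 rad = 0.6549°
d = R·c = 6371.2 × 0.011430 = 72.8 km

72.8 km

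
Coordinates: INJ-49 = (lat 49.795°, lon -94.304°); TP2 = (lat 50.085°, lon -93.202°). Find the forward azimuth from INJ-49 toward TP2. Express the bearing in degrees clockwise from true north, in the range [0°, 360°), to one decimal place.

Δλ = 1.1020°
y = sin Δλ · cos φ₂ = 0.012340
x = cos φ₁ sin φ₂ − sin φ₁ cos φ₂ cos Δλ = 0.005152
θ = atan2(y, x) = 67.3397° → 67.3397° (mod 360°)

67.3°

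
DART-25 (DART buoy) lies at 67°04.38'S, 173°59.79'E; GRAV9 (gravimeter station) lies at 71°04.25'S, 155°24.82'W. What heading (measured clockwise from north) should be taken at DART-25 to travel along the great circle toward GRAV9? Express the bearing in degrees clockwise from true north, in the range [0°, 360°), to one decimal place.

DART-25: φ = -67.07300°, λ = +173.99650°
GRAV9: φ = -71.07083°, λ = -155.41367°
Δλ = 30.5898°
y = sin Δλ · cos φ₂ = 0.165083
x = cos φ₁ sin φ₂ − sin φ₁ cos φ₂ cos Δλ = -0.111298
θ = atan2(y, x) = 123.9877° → 123.9877° (mod 360°)

124.0°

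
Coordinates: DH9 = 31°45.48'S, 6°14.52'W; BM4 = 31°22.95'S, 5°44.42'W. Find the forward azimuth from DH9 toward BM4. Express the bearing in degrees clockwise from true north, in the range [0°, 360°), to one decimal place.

DH9: φ = -31.75800°, λ = -6.24200°
BM4: φ = -31.38250°, λ = -5.74033°
Δλ = 0.5017°
y = sin Δλ · cos φ₂ = 0.007475
x = cos φ₁ sin φ₂ − sin φ₁ cos φ₂ cos Δλ = 0.006536
θ = atan2(y, x) = 48.8313° → 48.8313° (mod 360°)

48.8°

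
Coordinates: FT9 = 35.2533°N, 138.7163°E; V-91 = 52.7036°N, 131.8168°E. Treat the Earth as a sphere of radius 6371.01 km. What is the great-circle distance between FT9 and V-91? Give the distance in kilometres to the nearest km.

2015 km

Δφ = 17.4503°,  Δλ = -6.8995°
a = sin²(Δφ/2) + cos φ₁ cos φ₂ sin²(Δλ/2) = 0.024803
c = 2·arcsin(√a) = 0.316296 rad = 18.1224°
d = R·c = 6371.01 × 0.316296 = 2015.1 km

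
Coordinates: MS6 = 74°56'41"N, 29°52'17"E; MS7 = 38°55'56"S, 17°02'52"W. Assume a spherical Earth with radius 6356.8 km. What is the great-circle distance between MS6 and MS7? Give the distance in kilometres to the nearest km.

MS6: φ = +74.94472°, λ = +29.87139°
MS7: φ = -38.93222°, λ = -17.04778°
Δφ = -113.8769°,  Δλ = -46.9192°
a = sin²(Δφ/2) + cos φ₁ cos φ₂ sin²(Δλ/2) = 0.734410
c = 2·arcsin(√a) = 2.058751 rad = 117.9577°
d = R·c = 6356.8 × 2.058751 = 13087.1 km

13087 km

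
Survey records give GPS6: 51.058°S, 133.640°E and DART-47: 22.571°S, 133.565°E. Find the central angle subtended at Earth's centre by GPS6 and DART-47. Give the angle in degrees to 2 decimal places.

28.49°

Δφ = 28.4870°,  Δλ = -0.0750°
a = sin²(Δφ/2) + cos φ₁ cos φ₂ sin²(Δλ/2) = 0.060538
c = 2·arcsin(√a) = 0.497193 rad = 28.4871°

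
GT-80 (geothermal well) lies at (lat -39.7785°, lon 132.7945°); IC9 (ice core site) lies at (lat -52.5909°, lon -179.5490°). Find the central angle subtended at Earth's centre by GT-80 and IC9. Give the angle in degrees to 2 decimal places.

34.64°

Δφ = -12.8124°,  Δλ = 47.6565°
a = sin²(Δφ/2) + cos φ₁ cos φ₂ sin²(Δλ/2) = 0.088650
c = 2·arcsin(√a) = 0.604653 rad = 34.6440°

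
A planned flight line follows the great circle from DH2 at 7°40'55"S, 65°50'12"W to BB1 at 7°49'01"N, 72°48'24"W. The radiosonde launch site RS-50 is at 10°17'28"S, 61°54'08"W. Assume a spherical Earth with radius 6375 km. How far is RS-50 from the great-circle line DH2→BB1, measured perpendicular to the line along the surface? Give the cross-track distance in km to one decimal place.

272.1 km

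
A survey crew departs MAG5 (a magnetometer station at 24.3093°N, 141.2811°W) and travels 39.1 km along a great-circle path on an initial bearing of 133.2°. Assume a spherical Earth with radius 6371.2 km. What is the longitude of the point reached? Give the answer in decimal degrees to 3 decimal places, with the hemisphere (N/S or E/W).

δ = d/R = 39.1/6371.2 = 0.006137 rad
φ₂ = arcsin(sin φ₁ cos δ + cos φ₁ sin δ cos θ)
   = arcsin(0.41166·0.99998 + 0.91134·0.00614·-0.68455) = 24.06834°
λ₂ = λ₁ + atan2(sin θ sin δ cos φ₁, cos δ − sin φ₁ sin φ₂) = -141.00037°

141.000°W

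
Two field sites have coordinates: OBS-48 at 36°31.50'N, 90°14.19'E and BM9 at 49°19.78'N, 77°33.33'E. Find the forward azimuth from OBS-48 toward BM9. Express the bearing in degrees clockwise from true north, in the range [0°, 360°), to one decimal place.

OBS-48: φ = +36.52500°, λ = +90.23650°
BM9: φ = +49.32967°, λ = +77.55550°
Δλ = -12.6810°
y = sin Δλ · cos φ₂ = -0.143064
x = cos φ₁ sin φ₂ − sin φ₁ cos φ₂ cos Δλ = 0.231089
θ = atan2(y, x) = -31.7611° → 328.2389° (mod 360°)

328.2°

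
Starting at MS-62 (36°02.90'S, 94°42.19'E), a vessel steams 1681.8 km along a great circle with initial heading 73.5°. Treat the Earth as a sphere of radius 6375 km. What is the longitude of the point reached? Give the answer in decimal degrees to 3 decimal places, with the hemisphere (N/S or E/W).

111.580°E

MS-62: φ = -36.04833°, λ = +94.70317°
δ = d/R = 1681.8/6375 = 0.263812 rad
φ₂ = arcsin(sin φ₁ cos δ + cos φ₁ sin δ cos θ)
   = arcsin(-0.58847·0.96540 + 0.80852·0.26076·0.28402) = -30.54593°
λ₂ = λ₁ + atan2(sin θ sin δ cos φ₁, cos δ − sin φ₁ sin φ₂) = 111.57987°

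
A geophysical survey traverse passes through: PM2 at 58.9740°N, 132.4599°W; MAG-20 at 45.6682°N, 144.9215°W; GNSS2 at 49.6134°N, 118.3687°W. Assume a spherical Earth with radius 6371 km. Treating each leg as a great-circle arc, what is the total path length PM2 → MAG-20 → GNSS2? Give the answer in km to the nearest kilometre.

PM2→MAG-20: c = 0.266609 rad, d = 1698.56 km
MAG-20→GNSS2: c = 0.317972 rad, d = 2025.80 km
Total = 1698.56 + 2025.80 = 3724.37 km

3724 km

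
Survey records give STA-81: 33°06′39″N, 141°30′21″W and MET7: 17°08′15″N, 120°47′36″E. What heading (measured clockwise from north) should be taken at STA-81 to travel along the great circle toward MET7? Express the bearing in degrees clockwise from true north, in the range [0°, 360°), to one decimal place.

288.5°

STA-81: φ = +33.11083°, λ = -141.50583°
MET7: φ = +17.13750°, λ = +120.79333°
Δλ = -97.7008°
y = sin Δλ · cos φ₂ = -0.946982
x = cos φ₁ sin φ₂ − sin φ₁ cos φ₂ cos Δλ = 0.316766
θ = atan2(y, x) = -71.5049° → 288.4951° (mod 360°)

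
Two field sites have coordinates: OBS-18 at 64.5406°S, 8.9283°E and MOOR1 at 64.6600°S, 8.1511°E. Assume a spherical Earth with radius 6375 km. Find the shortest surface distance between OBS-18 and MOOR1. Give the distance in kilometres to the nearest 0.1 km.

Δφ = -0.1194°,  Δλ = -0.7772°
a = sin²(Δφ/2) + cos φ₁ cos φ₂ sin²(Δλ/2) = 0.000010
c = 2·arcsin(√a) = 0.006180 rad = 0.3541°
d = R·c = 6375 × 0.006180 = 39.4 km

39.4 km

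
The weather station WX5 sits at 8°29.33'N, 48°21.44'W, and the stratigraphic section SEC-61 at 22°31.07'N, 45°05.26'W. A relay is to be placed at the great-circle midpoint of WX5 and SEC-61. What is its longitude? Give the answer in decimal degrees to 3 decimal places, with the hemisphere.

46.778°W

WX5: φ = +8.48883°, λ = -48.35733°
SEC-61: φ = +22.51783°, λ = -45.08767°
Bx = cos φ₂ cos Δλ = 0.922257,  By = cos φ₂ sin Δλ = 0.052687
φₘ = atan2(sin φ₁ + sin φ₂, √((cos φ₁ + Bx)² + By²)) = 15.50934°
λₘ = λ₁ + atan2(By, cos φ₁ + Bx) = -46.77831°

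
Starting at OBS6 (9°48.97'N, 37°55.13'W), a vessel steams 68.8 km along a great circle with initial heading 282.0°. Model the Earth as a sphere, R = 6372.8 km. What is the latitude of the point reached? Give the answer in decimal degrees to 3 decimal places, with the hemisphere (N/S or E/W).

9.944°N

OBS6: φ = +9.81617°, λ = -37.91883°
δ = d/R = 68.8/6372.8 = 0.010796 rad
φ₂ = arcsin(sin φ₁ cos δ + cos φ₁ sin δ cos θ)
   = arcsin(0.17049·0.99994 + 0.98536·0.01080·0.20791) = 9.94422°
λ₂ = λ₁ + atan2(sin θ sin δ cos φ₁, cos δ − sin φ₁ sin φ₂) = -38.53310°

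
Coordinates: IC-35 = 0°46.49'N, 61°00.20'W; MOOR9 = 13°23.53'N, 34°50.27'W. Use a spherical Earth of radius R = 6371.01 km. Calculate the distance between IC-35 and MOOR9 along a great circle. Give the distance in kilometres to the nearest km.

3204 km

IC-35: φ = +0.77483°, λ = -61.00333°
MOOR9: φ = +13.39217°, λ = -34.83783°
Δφ = 12.6173°,  Δλ = 26.1655°
a = sin²(Δφ/2) + cos φ₁ cos φ₂ sin²(Δλ/2) = 0.061915
c = 2·arcsin(√a) = 0.502937 rad = 28.8162°
d = R·c = 6371.01 × 0.502937 = 3204.2 km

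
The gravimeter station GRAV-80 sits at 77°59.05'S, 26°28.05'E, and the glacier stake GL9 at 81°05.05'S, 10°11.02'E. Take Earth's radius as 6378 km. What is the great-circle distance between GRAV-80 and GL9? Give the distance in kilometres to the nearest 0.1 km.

GRAV-80: φ = -77.98417°, λ = +26.46750°
GL9: φ = -81.08417°, λ = +10.18367°
Δφ = -3.1000°,  Δλ = -16.2838°
a = sin²(Δφ/2) + cos φ₁ cos φ₂ sin²(Δλ/2) = 0.001379
c = 2·arcsin(√a) = 0.074282 rad = 4.2561°
d = R·c = 6378 × 0.074282 = 473.8 km

473.8 km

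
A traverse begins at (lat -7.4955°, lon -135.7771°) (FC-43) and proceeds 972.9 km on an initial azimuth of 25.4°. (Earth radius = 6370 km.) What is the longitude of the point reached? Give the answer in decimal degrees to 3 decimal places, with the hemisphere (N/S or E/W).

δ = d/R = 972.9/6370 = 0.152732 rad
φ₂ = arcsin(sin φ₁ cos δ + cos φ₁ sin δ cos θ)
   = arcsin(-0.13045·0.98836 + 0.99146·0.15214·0.90334) = 0.41986°
λ₂ = λ₁ + atan2(sin θ sin δ cos φ₁, cos δ − sin φ₁ sin φ₂) = -132.03536°

132.035°W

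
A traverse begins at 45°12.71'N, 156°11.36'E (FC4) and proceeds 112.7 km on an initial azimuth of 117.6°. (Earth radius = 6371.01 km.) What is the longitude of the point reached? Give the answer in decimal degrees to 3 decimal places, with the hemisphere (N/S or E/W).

157.454°E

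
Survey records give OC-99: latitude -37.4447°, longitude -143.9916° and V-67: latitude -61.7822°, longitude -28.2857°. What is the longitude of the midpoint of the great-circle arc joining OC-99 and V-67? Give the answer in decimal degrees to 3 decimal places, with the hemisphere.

108.106°W

Bx = cos φ₂ cos Δλ = -0.205089,  By = cos φ₂ sin Δλ = 0.426030
φₘ = atan2(sin φ₁ + sin φ₂, √((cos φ₁ + Bx)² + By²)) = -63.98449°
λₘ = λ₁ + atan2(By, cos φ₁ + Bx) = -108.10613°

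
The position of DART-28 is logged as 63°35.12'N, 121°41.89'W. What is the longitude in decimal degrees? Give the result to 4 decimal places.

121.6982°W

121° + 41.89′/60 = 121 + 0.69817 = 121.6982°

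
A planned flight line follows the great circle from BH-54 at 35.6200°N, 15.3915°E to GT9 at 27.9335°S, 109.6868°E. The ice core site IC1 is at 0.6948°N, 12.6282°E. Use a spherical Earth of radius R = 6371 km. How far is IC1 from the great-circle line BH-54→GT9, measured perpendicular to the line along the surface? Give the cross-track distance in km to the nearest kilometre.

δ₁₃ = central angle BH-54→IC1 = 0.611209 rad  (haversine)
θ₁₃ = bearing BH-54→IC1 = 184.819°,  θ₁₂ = bearing BH-54→GT9 = 111.230°
dₓₜ = R·arcsin(sin δ₁₃ · sin(θ₁₃ − θ₁₂)) = 6371·arcsin(0.57386·sin(73.588°)) = 3713.879 km
|dₓₜ| = 3713.879 km

3714 km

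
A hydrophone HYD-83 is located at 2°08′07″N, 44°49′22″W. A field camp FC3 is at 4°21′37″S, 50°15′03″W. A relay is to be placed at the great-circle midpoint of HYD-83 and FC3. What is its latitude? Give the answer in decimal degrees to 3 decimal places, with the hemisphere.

1.114°S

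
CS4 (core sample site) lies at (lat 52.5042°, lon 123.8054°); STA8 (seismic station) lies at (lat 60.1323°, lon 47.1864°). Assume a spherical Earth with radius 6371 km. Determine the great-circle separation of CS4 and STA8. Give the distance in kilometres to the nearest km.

4525 km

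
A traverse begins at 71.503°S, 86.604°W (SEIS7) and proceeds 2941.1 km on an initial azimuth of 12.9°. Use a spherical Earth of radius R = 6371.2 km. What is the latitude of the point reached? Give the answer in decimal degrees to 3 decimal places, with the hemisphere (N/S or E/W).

δ = d/R = 2941.1/6371.2 = 0.461624 rad
φ₂ = arcsin(sin φ₁ cos δ + cos φ₁ sin δ cos θ)
   = arcsin(-0.94834·0.89533 + 0.31726·0.44540·0.97476) = -45.34387°
λ₂ = λ₁ + atan2(sin θ sin δ cos φ₁, cos δ − sin φ₁ sin φ₂) = -78.47075°

45.344°S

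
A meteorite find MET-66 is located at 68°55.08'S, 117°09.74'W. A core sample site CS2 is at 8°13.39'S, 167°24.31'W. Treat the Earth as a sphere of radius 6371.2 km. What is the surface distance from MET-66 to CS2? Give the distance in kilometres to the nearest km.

MET-66: φ = -68.91800°, λ = -117.16233°
CS2: φ = -8.22317°, λ = -167.40517°
Δφ = 60.6948°,  Δλ = -50.2428°
a = sin²(Δφ/2) + cos φ₁ cos φ₂ sin²(Δλ/2) = 0.319433
c = 2·arcsin(√a) = 1.201313 rad = 68.8302°
d = R·c = 6371.2 × 1.201313 = 7653.8 km

7654 km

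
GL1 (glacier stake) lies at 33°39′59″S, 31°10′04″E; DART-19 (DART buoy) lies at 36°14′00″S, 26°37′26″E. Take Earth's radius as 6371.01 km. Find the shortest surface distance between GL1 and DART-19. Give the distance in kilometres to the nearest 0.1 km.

GL1: φ = -33.66639°, λ = +31.16778°
DART-19: φ = -36.23333°, λ = +26.62389°
Δφ = -2.5669°,  Δλ = -4.5439°
a = sin²(Δφ/2) + cos φ₁ cos φ₂ sin²(Δλ/2) = 0.001557
c = 2·arcsin(√a) = 0.078931 rad = 4.5224°
d = R·c = 6371.01 × 0.078931 = 502.9 km

502.9 km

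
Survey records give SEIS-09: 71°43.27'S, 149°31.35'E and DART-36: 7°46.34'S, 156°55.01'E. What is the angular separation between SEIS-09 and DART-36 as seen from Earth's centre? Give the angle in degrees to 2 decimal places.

SEIS-09: φ = -71.72117°, λ = +149.52250°
DART-36: φ = -7.77233°, λ = +156.91683°
Δφ = 63.9488°,  Δλ = 7.3943°
a = sin²(Δφ/2) + cos φ₁ cos φ₂ sin²(Δλ/2) = 0.281705
c = 2·arcsin(√a) = 1.118992 rad = 64.1135°

64.11°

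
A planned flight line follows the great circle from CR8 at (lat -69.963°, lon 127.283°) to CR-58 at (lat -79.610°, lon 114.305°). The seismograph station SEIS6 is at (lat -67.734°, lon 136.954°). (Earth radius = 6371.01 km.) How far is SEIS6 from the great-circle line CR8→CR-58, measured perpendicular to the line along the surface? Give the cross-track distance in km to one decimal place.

δ₁₃ = central angle CR8→SEIS6 = 0.072149 rad  (haversine)
θ₁₃ = bearing CR8→SEIS6 = 62.007°,  θ₁₂ = bearing CR8→CR-58 = 193.257°
dₓₜ = R·arcsin(sin δ₁₃ · sin(θ₁₃ − θ₁₂)) = 6371.01·arcsin(0.07209·sin(-131.250°)) = -345.460 km
|dₓₜ| = 345.460 km

345.5 km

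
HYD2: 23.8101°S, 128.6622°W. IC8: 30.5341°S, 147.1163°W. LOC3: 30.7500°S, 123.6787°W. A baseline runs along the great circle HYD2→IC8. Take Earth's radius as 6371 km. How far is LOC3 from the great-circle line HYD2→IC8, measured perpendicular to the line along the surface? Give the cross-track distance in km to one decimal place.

911.5 km

δ₁₃ = central angle HYD2→LOC3 = 0.143642 rad  (haversine)
θ₁₃ = bearing HYD2→LOC3 = 148.565°,  θ₁₂ = bearing HYD2→IC8 = 243.663°
dₓₜ = R·arcsin(sin δ₁₃ · sin(θ₁₃ − θ₁₂)) = 6371·arcsin(0.14315·sin(-95.098°)) = -911.499 km
|dₓₜ| = 911.499 km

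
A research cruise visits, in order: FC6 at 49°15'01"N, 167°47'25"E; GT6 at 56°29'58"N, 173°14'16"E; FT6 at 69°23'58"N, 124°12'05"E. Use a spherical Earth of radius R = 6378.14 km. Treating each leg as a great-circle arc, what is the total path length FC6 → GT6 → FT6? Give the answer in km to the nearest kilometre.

FC6: φ = +49.25028°, λ = +167.79028°
GT6: φ = +56.49944°, λ = +173.23778°
FT6: φ = +69.39944°, λ = +124.20139°
FC6→GT6: c = 0.138823 rad, d = 885.43 km
GT6→FT6: c = 0.432612 rad, d = 2759.26 km
Total = 885.43 + 2759.26 = 3644.69 km

3645 km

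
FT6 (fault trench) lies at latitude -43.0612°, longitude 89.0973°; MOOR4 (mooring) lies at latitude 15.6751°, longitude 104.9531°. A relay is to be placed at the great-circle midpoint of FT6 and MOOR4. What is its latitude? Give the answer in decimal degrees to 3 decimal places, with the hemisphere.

Bx = cos φ₂ cos Δλ = 0.926177,  By = cos φ₂ sin Δλ = 0.263056
φₘ = atan2(sin φ₁ + sin φ₂, √((cos φ₁ + Bx)² + By²)) = -13.81772°
λₘ = λ₁ + atan2(By, cos φ₁ + Bx) = 98.11904°

13.818°S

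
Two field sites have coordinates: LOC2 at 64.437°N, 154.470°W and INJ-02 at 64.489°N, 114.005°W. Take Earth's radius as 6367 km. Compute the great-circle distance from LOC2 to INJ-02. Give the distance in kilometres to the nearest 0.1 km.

1905.6 km

Δφ = 0.0520°,  Δλ = 40.4650°
a = sin²(Δφ/2) + cos φ₁ cos φ₂ sin²(Δλ/2) = 0.022227
c = 2·arcsin(√a) = 0.299288 rad = 17.1479°
d = R·c = 6367 × 0.299288 = 1905.6 km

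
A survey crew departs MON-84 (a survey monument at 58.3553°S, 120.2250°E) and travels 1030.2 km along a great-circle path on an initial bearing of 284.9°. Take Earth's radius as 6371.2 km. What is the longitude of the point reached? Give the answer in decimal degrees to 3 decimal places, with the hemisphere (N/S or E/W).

δ = d/R = 1030.2/6371.2 = 0.161696 rad
φ₂ = arcsin(sin φ₁ cos δ + cos φ₁ sin δ cos θ)
   = arcsin(-0.85132·0.98696 + 0.52465·0.16099·0.25713) = -54.93435°
λ₂ = λ₁ + atan2(sin θ sin δ cos φ₁, cos δ − sin φ₁ sin φ₂) = 104.51303°

104.513°E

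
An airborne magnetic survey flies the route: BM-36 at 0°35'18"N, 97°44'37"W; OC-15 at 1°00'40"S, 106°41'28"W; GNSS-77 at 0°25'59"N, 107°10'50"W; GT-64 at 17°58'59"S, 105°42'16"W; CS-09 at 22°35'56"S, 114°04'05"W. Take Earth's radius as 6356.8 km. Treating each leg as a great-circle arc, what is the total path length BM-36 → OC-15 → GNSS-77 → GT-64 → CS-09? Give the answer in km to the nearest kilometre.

4237 km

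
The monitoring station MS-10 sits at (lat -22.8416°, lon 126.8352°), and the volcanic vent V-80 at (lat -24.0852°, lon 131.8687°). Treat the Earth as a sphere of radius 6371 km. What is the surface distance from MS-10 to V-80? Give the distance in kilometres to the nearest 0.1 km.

Δφ = -1.2436°,  Δλ = 5.0335°
a = sin²(Δφ/2) + cos φ₁ cos φ₂ sin²(Δλ/2) = 0.001740
c = 2·arcsin(√a) = 0.083453 rad = 4.7815°
d = R·c = 6371 × 0.083453 = 531.7 km

531.7 km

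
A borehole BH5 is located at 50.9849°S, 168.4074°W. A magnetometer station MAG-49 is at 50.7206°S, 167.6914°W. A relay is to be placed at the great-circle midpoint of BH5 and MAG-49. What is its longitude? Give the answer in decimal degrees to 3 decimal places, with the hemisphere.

168.048°W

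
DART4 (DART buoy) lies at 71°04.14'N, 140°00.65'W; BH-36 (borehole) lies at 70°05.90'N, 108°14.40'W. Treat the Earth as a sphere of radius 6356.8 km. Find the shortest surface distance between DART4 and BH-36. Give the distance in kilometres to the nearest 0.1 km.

1163.1 km

DART4: φ = +71.06900°, λ = -140.01083°
BH-36: φ = +70.09833°, λ = -108.24000°
Δφ = -0.9707°,  Δλ = 31.7708°
a = sin²(Δφ/2) + cos φ₁ cos φ₂ sin²(Δλ/2) = 0.008346
c = 2·arcsin(√a) = 0.182965 rad = 10.4831°
d = R·c = 6356.8 × 0.182965 = 1163.1 km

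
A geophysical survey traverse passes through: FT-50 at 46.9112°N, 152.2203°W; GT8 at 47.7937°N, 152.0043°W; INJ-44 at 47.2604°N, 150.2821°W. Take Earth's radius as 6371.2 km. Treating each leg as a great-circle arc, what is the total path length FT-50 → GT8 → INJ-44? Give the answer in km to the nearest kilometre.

242 km

FT-50→GT8: c = 0.015613 rad, d = 99.47 km
GT8→INJ-44: c = 0.022328 rad, d = 142.26 km
Total = 99.47 + 142.26 = 241.73 km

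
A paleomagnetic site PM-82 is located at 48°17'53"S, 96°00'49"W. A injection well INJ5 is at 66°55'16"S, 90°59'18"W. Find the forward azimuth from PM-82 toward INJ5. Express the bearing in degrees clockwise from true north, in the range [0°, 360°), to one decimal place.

PM-82: φ = -48.29806°, λ = -96.01361°
INJ5: φ = -66.92111°, λ = -90.98833°
Δλ = 5.0253°
y = sin Δλ · cos φ₂ = 0.034337
x = cos φ₁ sin φ₂ − sin φ₁ cos φ₂ cos Δλ = -0.320466
θ = atan2(y, x) = 173.8842° → 173.8842° (mod 360°)

173.9°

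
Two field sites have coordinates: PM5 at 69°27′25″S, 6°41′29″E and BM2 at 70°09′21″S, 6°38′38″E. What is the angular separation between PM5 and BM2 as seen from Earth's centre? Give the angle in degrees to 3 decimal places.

0.699°

PM5: φ = -69.45694°, λ = +6.69139°
BM2: φ = -70.15583°, λ = +6.64389°
Δφ = -0.6989°,  Δλ = -0.0475°
a = sin²(Δφ/2) + cos φ₁ cos φ₂ sin²(Δλ/2) = 0.000037
c = 2·arcsin(√a) = 0.012201 rad = 0.6991°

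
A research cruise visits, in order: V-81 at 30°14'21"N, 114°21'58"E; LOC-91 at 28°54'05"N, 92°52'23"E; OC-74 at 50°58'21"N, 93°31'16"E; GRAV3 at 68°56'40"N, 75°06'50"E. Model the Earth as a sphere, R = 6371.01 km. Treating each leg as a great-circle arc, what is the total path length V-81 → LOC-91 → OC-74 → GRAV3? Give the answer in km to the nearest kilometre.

6761 km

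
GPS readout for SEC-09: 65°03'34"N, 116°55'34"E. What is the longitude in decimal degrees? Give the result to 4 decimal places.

116.9261°E

116° + 55′/60 + 34″/3600 = 116 + 0.91667 + 0.00944 = 116.9261°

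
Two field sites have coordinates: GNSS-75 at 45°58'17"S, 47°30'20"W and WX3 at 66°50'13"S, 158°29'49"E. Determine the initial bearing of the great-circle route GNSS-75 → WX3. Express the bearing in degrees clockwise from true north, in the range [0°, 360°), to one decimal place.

GNSS-75: φ = -45.97139°, λ = -47.50556°
WX3: φ = -66.83694°, λ = +158.49694°
Δλ = -153.9975°
y = sin Δλ · cos φ₂ = -0.172448
x = cos φ₁ sin φ₂ − sin φ₁ cos φ₂ cos Δλ = -0.893179
θ = atan2(y, x) = -169.0722° → 190.9278° (mod 360°)

190.9°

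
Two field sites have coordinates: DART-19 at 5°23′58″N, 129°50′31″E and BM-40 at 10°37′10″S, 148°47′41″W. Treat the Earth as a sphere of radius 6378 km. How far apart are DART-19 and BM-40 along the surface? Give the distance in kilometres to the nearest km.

DART-19: φ = +5.39944°, λ = +129.84194°
BM-40: φ = -10.61944°, λ = -148.79472°
Δφ = -16.0189°,  Δλ = 81.3633°
a = sin²(Δφ/2) + cos φ₁ cos φ₂ sin²(Δλ/2) = 0.435200
c = 2·arcsin(√a) = 1.440831 rad = 82.5535°
d = R·c = 6378 × 1.440831 = 9189.6 km

9190 km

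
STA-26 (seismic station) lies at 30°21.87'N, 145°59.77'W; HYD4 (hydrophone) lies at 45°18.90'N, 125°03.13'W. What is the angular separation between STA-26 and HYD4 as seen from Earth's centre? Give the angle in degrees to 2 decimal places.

STA-26: φ = +30.36450°, λ = -145.99617°
HYD4: φ = +45.31500°, λ = -125.05217°
Δφ = 14.9505°,  Δλ = 20.9440°
a = sin²(Δφ/2) + cos φ₁ cos φ₂ sin²(Δλ/2) = 0.036969
c = 2·arcsin(√a) = 0.386958 rad = 22.1710°

22.17°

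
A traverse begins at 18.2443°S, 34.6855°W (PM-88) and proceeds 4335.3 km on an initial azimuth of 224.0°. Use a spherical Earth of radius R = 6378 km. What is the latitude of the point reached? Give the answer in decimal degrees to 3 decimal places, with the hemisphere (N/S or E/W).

δ = d/R = 4335.3/6378 = 0.679727 rad
φ₂ = arcsin(sin φ₁ cos δ + cos φ₁ sin δ cos θ)
   = arcsin(-0.31307·0.77774 + 0.94973·0.62858·-0.71934) = -42.29291°
λ₂ = λ₁ + atan2(sin θ sin δ cos φ₁, cos δ − sin φ₁ sin φ₂) = -70.86337°

42.293°S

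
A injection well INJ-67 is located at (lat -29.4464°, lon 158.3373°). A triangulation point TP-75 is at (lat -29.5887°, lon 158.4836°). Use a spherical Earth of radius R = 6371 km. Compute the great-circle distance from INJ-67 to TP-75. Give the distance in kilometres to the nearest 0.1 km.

21.2 km

Δφ = -0.1423°,  Δλ = 0.1463°
a = sin²(Δφ/2) + cos φ₁ cos φ₂ sin²(Δλ/2) = 0.000003
c = 2·arcsin(√a) = 0.003332 rad = 0.1909°
d = R·c = 6371 × 0.003332 = 21.2 km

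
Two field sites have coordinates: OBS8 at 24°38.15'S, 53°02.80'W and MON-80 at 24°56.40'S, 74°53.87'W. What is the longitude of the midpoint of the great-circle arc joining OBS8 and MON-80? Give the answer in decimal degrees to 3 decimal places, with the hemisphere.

OBS8: φ = -24.63583°, λ = -53.04667°
MON-80: φ = -24.94000°, λ = -74.89783°
Bx = cos φ₂ cos Δλ = 0.841603,  By = cos φ₂ sin Δλ = -0.337489
φₘ = atan2(sin φ₁ + sin φ₂, √((cos φ₁ + Bx)² + By²)) = -25.18920°
λₘ = λ₁ + atan2(By, cos φ₁ + Bx) = -63.95869°

63.959°W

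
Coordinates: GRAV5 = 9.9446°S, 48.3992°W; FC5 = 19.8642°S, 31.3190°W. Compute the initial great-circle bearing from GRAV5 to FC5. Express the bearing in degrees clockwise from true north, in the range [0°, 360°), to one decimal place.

123.0°

Δλ = 17.0802°
y = sin Δλ · cos φ₂ = 0.276234
x = cos φ₁ sin φ₂ − sin φ₁ cos φ₂ cos Δλ = -0.179430
θ = atan2(y, x) = 123.0060° → 123.0060° (mod 360°)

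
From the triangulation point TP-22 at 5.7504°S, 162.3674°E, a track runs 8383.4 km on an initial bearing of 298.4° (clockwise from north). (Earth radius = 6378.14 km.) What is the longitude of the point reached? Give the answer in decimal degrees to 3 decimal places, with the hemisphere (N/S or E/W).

δ = d/R = 8383.4/6378.14 = 1.314396 rad
φ₂ = arcsin(sin φ₁ cos δ + cos φ₁ sin δ cos θ)
   = arcsin(-0.10020·0.25360 + 0.99497·0.96731·0.47562) = 25.61685°
λ₂ = λ₁ + atan2(sin θ sin δ cos φ₁, cos δ − sin φ₁ sin φ₂) = 91.69399°

91.694°E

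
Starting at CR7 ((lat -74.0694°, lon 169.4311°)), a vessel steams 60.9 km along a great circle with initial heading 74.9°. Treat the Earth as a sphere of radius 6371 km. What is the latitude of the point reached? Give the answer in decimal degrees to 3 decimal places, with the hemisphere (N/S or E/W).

δ = d/R = 60.9/6371 = 0.009559 rad
φ₂ = arcsin(sin φ₁ cos δ + cos φ₁ sin δ cos θ)
   = arcsin(-0.96159·0.99995 + 0.27447·0.00956·0.26050) = -73.91825°
λ₂ = λ₁ + atan2(sin θ sin δ cos φ₁, cos δ − sin φ₁ sin φ₂) = 171.34031°

73.918°S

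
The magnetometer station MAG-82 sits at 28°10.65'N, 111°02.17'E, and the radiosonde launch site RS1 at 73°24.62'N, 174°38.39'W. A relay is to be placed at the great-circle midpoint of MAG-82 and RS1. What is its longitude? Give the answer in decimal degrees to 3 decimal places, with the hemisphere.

127.037°E

MAG-82: φ = +28.17750°, λ = +111.03617°
RS1: φ = +73.41033°, λ = -174.63983°
Bx = cos φ₂ cos Δλ = 0.077145,  By = cos φ₂ sin Δλ = 0.274896
φₘ = atan2(sin φ₁ + sin φ₂, √((cos φ₁ + Bx)² + By²)) = 55.11928°
λₘ = λ₁ + atan2(By, cos φ₁ + Bx) = 127.03682°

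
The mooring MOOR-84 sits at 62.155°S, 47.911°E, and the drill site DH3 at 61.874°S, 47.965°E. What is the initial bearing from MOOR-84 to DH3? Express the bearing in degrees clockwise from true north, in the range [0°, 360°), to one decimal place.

5.2°

Δλ = 0.0540°
y = sin Δλ · cos φ₂ = 0.000444
x = cos φ₁ sin φ₂ − sin φ₁ cos φ₂ cos Δλ = 0.004904
θ = atan2(y, x) = 5.1766° → 5.1766° (mod 360°)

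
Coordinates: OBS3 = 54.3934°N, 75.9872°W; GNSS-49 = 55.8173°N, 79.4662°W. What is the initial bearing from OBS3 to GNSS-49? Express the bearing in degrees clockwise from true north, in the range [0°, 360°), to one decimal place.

Δλ = -3.4790°
y = sin Δλ · cos φ₂ = -0.034094
x = cos φ₁ sin φ₂ − sin φ₁ cos φ₂ cos Δλ = 0.025691
θ = atan2(y, x) = -53.0004° → 306.9996° (mod 360°)

307.0°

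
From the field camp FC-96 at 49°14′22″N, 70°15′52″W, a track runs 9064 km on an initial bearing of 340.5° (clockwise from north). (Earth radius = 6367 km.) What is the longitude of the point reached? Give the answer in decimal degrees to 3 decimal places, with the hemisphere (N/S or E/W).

FC-96: φ = +49.23944°, λ = -70.26444°
δ = d/R = 9064/6367 = 1.423590 rad
φ₂ = arcsin(sin φ₁ cos δ + cos φ₁ sin δ cos θ)
   = arcsin(0.75744·0.14667 + 0.65290·0.98918·0.94264) = 46.04555°
λ₂ = λ₁ + atan2(sin θ sin δ cos φ₁, cos δ − sin φ₁ sin φ₂) = 138.14235°

138.142°E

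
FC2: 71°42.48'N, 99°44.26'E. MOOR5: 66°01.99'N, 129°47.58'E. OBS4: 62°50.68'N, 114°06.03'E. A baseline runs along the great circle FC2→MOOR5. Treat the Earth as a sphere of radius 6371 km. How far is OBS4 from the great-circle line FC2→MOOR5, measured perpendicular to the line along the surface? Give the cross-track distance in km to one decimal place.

FC2: φ = +71.70800°, λ = +99.73767°
MOOR5: φ = +66.03317°, λ = +129.79300°
OBS4: φ = +62.84467°, λ = +114.10050°
δ₁₃ = central angle FC2→OBS4 = 0.181459 rad  (haversine)
θ₁₃ = bearing FC2→OBS4 = 141.144°,  θ₁₂ = bearing FC2→MOOR5 = 103.015°
dₓₜ = R·arcsin(sin δ₁₃ · sin(θ₁₃ − θ₁₂)) = 6371·arcsin(0.18047·sin(38.129°)) = 711.376 km
|dₓₜ| = 711.376 km

711.4 km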